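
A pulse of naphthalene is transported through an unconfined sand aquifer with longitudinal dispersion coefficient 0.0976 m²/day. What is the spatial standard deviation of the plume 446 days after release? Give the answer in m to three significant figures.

Dispersive spreading gives a Gaussian with σ² = 2Dt; advection only shifts the center.
σ = √(2 × 0.0976 × 446) = 9.33 m.

9.33 m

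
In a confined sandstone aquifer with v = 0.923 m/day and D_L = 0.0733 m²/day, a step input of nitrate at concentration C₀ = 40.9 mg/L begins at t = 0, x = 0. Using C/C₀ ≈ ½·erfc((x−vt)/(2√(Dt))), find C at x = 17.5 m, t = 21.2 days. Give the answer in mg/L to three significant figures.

36.0 mg/L

For a continuous step input, C/C₀ ≈ ½·erfc((x−vt)/(2√(Dt))).
vt = 0.923 × 21.2 = 19.5676 m and 2√(Dt) = 2√(0.0733 × 21.2) = 2.493 m.
Argument (x−vt)/(2√(Dt)) = (17.5 − 19.5676)/2.493 = -0.8294; ½·erfc(-0.8294) = 0.8796.
C = 40.9 × 0.8796 = 36.0 mg/L.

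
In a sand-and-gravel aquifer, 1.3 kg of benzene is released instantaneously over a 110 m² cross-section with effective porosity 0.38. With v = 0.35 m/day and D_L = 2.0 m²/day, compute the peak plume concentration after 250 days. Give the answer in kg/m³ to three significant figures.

The peak of an instantaneous 1D plume sits at x = vt; there the Gaussian factor is 1 and C_max = M/(n_e·A·√(4πDt)), where n_e·A is the pore area the mass is dissolved in.
√(4πDt) = √(4π × 2.0 × 250) = 79.27 m, so C_max = 1.3/(0.38 × 110 × 79.27) = 0.000392 kg/m³.

0.000392 kg/m³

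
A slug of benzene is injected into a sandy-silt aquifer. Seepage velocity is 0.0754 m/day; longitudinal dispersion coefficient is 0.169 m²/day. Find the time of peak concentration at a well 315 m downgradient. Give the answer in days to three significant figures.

4150 days

For the 1D instantaneous-source solution, setting ∂C/∂t = 0 at fixed x gives v²t² + 2Dt − x² = 0, so t = (√(D² + v²x²) − D)/v².
√(D² + v²x²) = √(0.169² + 0.0754² × 315²) = 23.75; v² = 0.00568516.
t = (23.75 − 0.169)/0.00568516 = 4150 days (vs. the pure-advection estimate x/v = 4180 d).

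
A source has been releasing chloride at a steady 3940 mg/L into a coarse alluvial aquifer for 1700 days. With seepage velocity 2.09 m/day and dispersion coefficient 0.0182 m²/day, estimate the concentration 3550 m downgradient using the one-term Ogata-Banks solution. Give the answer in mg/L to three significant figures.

For a continuous step input, C/C₀ ≈ ½·erfc((x−vt)/(2√(Dt))).
vt = 2.09 × 1700 = 3553 m and 2√(Dt) = 2√(0.0182 × 1700) = 11.12 m.
Argument (x−vt)/(2√(Dt)) = (3550 − 3553)/11.12 = -0.2698; ½·erfc(-0.2698) = 0.6486.
C = 3940 × 0.6486 = 2560 mg/L.

2560 mg/L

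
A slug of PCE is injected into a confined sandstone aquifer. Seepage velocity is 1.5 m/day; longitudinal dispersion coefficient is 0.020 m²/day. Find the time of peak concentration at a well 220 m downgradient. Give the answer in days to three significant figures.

147 days

For the 1D instantaneous-source solution, setting ∂C/∂t = 0 at fixed x gives v²t² + 2Dt − x² = 0, so t = (√(D² + v²x²) − D)/v².
√(D² + v²x²) = √(0.020² + 1.5² × 220²) = 330.0; v² = 2.25.
t = (330.0 − 0.020)/2.25 = 147 days (vs. the pure-advection estimate x/v = 147 d).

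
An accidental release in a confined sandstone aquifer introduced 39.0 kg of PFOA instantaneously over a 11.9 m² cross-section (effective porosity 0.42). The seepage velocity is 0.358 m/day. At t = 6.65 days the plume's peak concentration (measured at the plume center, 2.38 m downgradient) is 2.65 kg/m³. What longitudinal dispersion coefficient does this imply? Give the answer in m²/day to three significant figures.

0.104 m²/day

At the plume center C_max = M/(n_e·A·√(4πDt)), so D = M²/(4πt·(n_e·A·C_max)²).
n_e·A·C_max = 0.42 × 11.9 × 2.65 = 13.24 kg/m.
D = 39.0²/(4π × 6.65 × 13.24²) = 0.104 m²/day.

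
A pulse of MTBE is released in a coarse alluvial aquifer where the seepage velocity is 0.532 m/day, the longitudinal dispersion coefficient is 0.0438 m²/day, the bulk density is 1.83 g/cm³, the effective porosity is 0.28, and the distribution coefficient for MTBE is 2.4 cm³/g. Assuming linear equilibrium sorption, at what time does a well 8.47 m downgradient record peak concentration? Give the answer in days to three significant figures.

Retardation factor R = 1 + ρ_b·K_d/n = 1 + 1.83 × 2.4/0.28 = 16.69.
Sorption retards both mechanisms: v_R = v/R = 0.03188 m/day, D_R = D/R = 0.002624 m²/day.
Peak time from v_R²t² + 2D_R t − x² = 0: t = (√(D_R² + v_R²x²) − D_R)/v_R².
√(D_R² + v_R²x²) = √(0.002624² + 0.03188² × 8.47²) = 0.2700; v_R² = 0.001016.
t = (0.2700 − 0.002624)/0.001016 = 263 days.

263 days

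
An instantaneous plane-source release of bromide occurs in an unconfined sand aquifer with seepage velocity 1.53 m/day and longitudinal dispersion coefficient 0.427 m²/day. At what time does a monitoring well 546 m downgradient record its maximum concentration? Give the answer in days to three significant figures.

357 days

For the 1D instantaneous-source solution, setting ∂C/∂t = 0 at fixed x gives v²t² + 2Dt − x² = 0, so t = (√(D² + v²x²) − D)/v².
√(D² + v²x²) = √(0.427² + 1.53² × 546²) = 835.4; v² = 2.3409.
t = (835.4 − 0.427)/2.3409 = 357 days (vs. the pure-advection estimate x/v = 357 d).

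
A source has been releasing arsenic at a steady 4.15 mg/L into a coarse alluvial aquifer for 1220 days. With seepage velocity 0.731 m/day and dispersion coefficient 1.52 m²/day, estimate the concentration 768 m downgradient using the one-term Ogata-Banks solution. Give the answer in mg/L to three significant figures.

For a continuous step input, C/C₀ ≈ ½·erfc((x−vt)/(2√(Dt))).
vt = 0.731 × 1220 = 891.82 m and 2√(Dt) = 2√(1.52 × 1220) = 86.13 m.
Argument (x−vt)/(2√(Dt)) = (768 − 891.82)/86.13 = -1.438; ½·erfc(-1.438) = 0.9790.
C = 4.15 × 0.9790 = 4.06 mg/L.

4.06 mg/L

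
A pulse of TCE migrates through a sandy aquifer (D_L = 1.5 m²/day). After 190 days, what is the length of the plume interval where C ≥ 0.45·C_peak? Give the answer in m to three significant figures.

60.3 m

The plume is Gaussian with σ = √(2Dt) = √(2 × 1.5 × 190) = 23.87 m.
C/C_peak = exp(−Δx²/(2σ²)) = 0.45 ⇒ Δx = σ·√(−2 ln 0.45) = 23.87 × 1.264 = 30.17 m.
Width = 2Δx = 60.3 m.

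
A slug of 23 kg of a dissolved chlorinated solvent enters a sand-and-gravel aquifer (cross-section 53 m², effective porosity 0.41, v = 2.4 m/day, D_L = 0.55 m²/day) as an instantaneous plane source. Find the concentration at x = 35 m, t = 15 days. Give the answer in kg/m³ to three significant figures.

0.101 kg/m³

For an instantaneous plane source, C(x,t) = M/(n_e·A·√(4πDt)) · exp(−(x−vt)²/(4Dt)), with n_e·A the pore (flow) area.
Plume center vt = 2.4 × 15 = 36 m, so the well at 35 m is 1 m upgradient of the peak.
√(4πDt) = 10.18 m, giving peak height M/(n_e·A·√(4πDt)) = 23/(0.41 × 53 × 10.18) = 0.1040 kg/m³.
(x−vt)²/(4Dt) = (-1)²/(4 × 0.55 × 15) = 0.03030; exp(−0.03030) = 0.9702.
C = 0.1040 × 0.9702 = 0.101 kg/m³.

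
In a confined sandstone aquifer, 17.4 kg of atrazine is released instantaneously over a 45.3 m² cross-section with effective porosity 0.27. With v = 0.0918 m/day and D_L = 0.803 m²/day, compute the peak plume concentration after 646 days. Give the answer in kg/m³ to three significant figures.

0.0176 kg/m³

The peak of an instantaneous 1D plume sits at x = vt; there the Gaussian factor is 1 and C_max = M/(n_e·A·√(4πDt)), where n_e·A is the pore area the mass is dissolved in.
√(4πDt) = √(4π × 0.803 × 646) = 80.74 m, so C_max = 17.4/(0.27 × 45.3 × 80.74) = 0.0176 kg/m³.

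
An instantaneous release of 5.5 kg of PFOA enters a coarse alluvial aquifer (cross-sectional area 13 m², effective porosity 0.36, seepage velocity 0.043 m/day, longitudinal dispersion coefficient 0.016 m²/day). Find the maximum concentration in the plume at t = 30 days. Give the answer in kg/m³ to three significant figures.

The peak of an instantaneous 1D plume sits at x = vt; there the Gaussian factor is 1 and C_max = M/(n_e·A·√(4πDt)), where n_e·A is the pore area the mass is dissolved in.
√(4πDt) = √(4π × 0.016 × 30) = 2.456 m, so C_max = 5.5/(0.36 × 13 × 2.456) = 0.479 kg/m³.

0.479 kg/m³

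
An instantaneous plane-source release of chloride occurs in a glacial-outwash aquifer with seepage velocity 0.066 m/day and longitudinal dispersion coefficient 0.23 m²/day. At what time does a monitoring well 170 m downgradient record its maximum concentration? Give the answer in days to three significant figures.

2520 days

For the 1D instantaneous-source solution, setting ∂C/∂t = 0 at fixed x gives v²t² + 2Dt − x² = 0, so t = (√(D² + v²x²) − D)/v².
√(D² + v²x²) = √(0.23² + 0.066² × 170²) = 11.22; v² = 0.004356.
t = (11.22 − 0.23)/0.004356 = 2520 days (vs. the pure-advection estimate x/v = 2580 d).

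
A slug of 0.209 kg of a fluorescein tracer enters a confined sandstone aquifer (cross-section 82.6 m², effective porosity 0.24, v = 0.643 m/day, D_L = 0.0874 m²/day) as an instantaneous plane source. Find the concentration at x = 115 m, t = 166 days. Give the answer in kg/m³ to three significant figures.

0.000241 kg/m³

For an instantaneous plane source, C(x,t) = M/(n_e·A·√(4πDt)) · exp(−(x−vt)²/(4Dt)), with n_e·A the pore (flow) area.
Plume center vt = 0.643 × 166 = 106.738 m, so the well at 115 m is 8.262 m downgradient of the peak.
√(4πDt) = 13.50 m, giving peak height M/(n_e·A·√(4πDt)) = 0.209/(0.24 × 82.6 × 13.50) = 0.0007809 kg/m³.
(x−vt)²/(4Dt) = (8.262)²/(4 × 0.0874 × 166) = 1.176; exp(−1.176) = 0.3085.
C = 0.0007809 × 0.3085 = 0.000241 kg/m³.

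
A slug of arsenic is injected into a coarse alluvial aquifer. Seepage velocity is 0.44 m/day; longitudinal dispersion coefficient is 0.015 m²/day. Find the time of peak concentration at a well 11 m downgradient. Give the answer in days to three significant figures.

For the 1D instantaneous-source solution, setting ∂C/∂t = 0 at fixed x gives v²t² + 2Dt − x² = 0, so t = (√(D² + v²x²) − D)/v².
√(D² + v²x²) = √(0.015² + 0.44² × 11²) = 4.840; v² = 0.1936.
t = (4.840 − 0.015)/0.1936 = 24.9 days (vs. the pure-advection estimate x/v = 25.0 d).

24.9 days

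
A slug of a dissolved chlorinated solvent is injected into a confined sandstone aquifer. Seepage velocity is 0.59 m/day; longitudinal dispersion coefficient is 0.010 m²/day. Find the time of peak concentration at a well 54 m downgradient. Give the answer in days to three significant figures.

For the 1D instantaneous-source solution, setting ∂C/∂t = 0 at fixed x gives v²t² + 2Dt − x² = 0, so t = (√(D² + v²x²) − D)/v².
√(D² + v²x²) = √(0.010² + 0.59² × 54²) = 31.86; v² = 0.3481.
t = (31.86 − 0.010)/0.3481 = 91.5 days (vs. the pure-advection estimate x/v = 91.5 d).

91.5 days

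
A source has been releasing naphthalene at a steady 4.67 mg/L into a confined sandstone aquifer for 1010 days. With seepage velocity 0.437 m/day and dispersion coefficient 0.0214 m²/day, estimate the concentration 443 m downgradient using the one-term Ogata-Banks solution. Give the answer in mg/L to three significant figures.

For a continuous step input, C/C₀ ≈ ½·erfc((x−vt)/(2√(Dt))).
vt = 0.437 × 1010 = 441.37 m and 2√(Dt) = 2√(0.0214 × 1010) = 9.298 m.
Argument (x−vt)/(2√(Dt)) = (443 − 441.37)/9.298 = 0.1753; ½·erfc(0.1753) = 0.4021.
C = 4.67 × 0.4021 = 1.88 mg/L.

1.88 mg/L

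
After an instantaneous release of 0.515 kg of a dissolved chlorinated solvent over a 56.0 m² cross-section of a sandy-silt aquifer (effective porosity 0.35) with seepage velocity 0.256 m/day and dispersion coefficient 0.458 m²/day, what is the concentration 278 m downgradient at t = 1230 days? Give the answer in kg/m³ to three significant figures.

For an instantaneous plane source, C(x,t) = M/(n_e·A·√(4πDt)) · exp(−(x−vt)²/(4Dt)), with n_e·A the pore (flow) area.
Plume center vt = 0.256 × 1230 = 314.88 m, so the well at 278 m is 36.88 m upgradient of the peak.
√(4πDt) = 84.14 m, giving peak height M/(n_e·A·√(4πDt)) = 0.515/(0.35 × 56.0 × 84.14) = 0.0003123 kg/m³.
(x−vt)²/(4Dt) = (-36.88)²/(4 × 0.458 × 1230) = 0.6036; exp(−0.6036) = 0.5468.
C = 0.0003123 × 0.5468 = 0.000171 kg/m³.

0.000171 kg/m³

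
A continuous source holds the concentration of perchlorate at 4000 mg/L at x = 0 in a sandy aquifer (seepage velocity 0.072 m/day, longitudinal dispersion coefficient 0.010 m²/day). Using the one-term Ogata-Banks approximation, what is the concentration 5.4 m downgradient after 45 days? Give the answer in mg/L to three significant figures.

45.6 mg/L

For a continuous step input, C/C₀ ≈ ½·erfc((x−vt)/(2√(Dt))).
vt = 0.072 × 45 = 3.24 m and 2√(Dt) = 2√(0.010 × 45) = 1.342 m.
Argument (x−vt)/(2√(Dt)) = (5.4 − 3.24)/1.342 = 1.610; ½·erfc(1.610) = 0.01140.
C = 4000 × 0.01140 = 45.6 mg/L.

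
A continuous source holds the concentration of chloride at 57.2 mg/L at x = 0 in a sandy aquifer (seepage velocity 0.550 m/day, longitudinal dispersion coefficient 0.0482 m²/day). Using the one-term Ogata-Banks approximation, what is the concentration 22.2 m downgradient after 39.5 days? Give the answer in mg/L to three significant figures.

For a continuous step input, C/C₀ ≈ ½·erfc((x−vt)/(2√(Dt))).
vt = 0.550 × 39.5 = 21.725 m and 2√(Dt) = 2√(0.0482 × 39.5) = 2.760 m.
Argument (x−vt)/(2√(Dt)) = (22.2 − 21.725)/2.760 = 0.1721; ½·erfc(0.1721) = 0.4039.
C = 57.2 × 0.4039 = 23.1 mg/L.

23.1 mg/L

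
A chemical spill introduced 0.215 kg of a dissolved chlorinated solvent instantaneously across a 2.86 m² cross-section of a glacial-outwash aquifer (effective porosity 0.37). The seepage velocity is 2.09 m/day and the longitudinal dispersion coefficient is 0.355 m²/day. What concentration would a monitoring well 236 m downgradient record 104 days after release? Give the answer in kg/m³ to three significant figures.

0.000897 kg/m³

For an instantaneous plane source, C(x,t) = M/(n_e·A·√(4πDt)) · exp(−(x−vt)²/(4Dt)), with n_e·A the pore (flow) area.
Plume center vt = 2.09 × 104 = 217.36 m, so the well at 236 m is 18.64 m downgradient of the peak.
√(4πDt) = 21.54 m, giving peak height M/(n_e·A·√(4πDt)) = 0.215/(0.37 × 2.86 × 21.54) = 0.009432 kg/m³.
(x−vt)²/(4Dt) = (18.64)²/(4 × 0.355 × 104) = 2.353; exp(−2.353) = 0.09508.
C = 0.009432 × 0.09508 = 0.000897 kg/m³.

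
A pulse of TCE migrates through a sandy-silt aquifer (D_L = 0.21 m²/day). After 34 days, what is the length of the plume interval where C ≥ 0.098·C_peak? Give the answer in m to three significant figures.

The plume is Gaussian with σ = √(2Dt) = √(2 × 0.21 × 34) = 3.779 m.
C/C_peak = exp(−Δx²/(2σ²)) = 0.098 ⇒ Δx = σ·√(−2 ln 0.098) = 3.779 × 2.155 = 8.144 m.
Width = 2Δx = 16.3 m.

16.3 m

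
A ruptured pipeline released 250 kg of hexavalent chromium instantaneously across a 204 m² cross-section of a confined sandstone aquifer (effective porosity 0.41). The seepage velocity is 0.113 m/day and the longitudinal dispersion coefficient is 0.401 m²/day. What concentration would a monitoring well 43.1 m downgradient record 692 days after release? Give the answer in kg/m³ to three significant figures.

For an instantaneous plane source, C(x,t) = M/(n_e·A·√(4πDt)) · exp(−(x−vt)²/(4Dt)), with n_e·A the pore (flow) area.
Plume center vt = 0.113 × 692 = 78.196 m, so the well at 43.1 m is 35.096 m upgradient of the peak.
√(4πDt) = 59.05 m, giving peak height M/(n_e·A·√(4πDt)) = 250/(0.41 × 204 × 59.05) = 0.05062 kg/m³.
(x−vt)²/(4Dt) = (-35.096)²/(4 × 0.401 × 692) = 1.110; exp(−1.110) = 0.3296.
C = 0.05062 × 0.3296 = 0.0167 kg/m³.

0.0167 kg/m³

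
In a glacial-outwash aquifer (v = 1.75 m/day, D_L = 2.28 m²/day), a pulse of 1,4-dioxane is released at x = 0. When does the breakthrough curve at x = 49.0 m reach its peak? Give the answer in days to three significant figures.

For the 1D instantaneous-source solution, setting ∂C/∂t = 0 at fixed x gives v²t² + 2Dt − x² = 0, so t = (√(D² + v²x²) − D)/v².
√(D² + v²x²) = √(2.28² + 1.75² × 49.0²) = 85.78; v² = 3.0625.
t = (85.78 − 2.28)/3.0625 = 27.3 days (vs. the pure-advection estimate x/v = 28.0 d).

27.3 days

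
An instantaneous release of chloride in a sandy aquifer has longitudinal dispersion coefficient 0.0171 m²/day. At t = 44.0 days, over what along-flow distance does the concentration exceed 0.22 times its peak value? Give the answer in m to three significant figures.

The plume is Gaussian with σ = √(2Dt) = √(2 × 0.0171 × 44.0) = 1.227 m.
C/C_peak = exp(−Δx²/(2σ²)) = 0.22 ⇒ Δx = σ·√(−2 ln 0.22) = 1.227 × 1.740 = 2.135 m.
Width = 2Δx = 4.27 m.

4.27 m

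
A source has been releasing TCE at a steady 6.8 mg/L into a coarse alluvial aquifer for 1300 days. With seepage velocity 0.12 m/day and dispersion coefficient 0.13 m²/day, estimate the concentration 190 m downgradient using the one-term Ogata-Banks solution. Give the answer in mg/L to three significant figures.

0.219 mg/L

For a continuous step input, C/C₀ ≈ ½·erfc((x−vt)/(2√(Dt))).
vt = 0.12 × 1300 = 156 m and 2√(Dt) = 2√(0.13 × 1300) = 26.00 m.
Argument (x−vt)/(2√(Dt)) = (190 − 156)/26.00 = 1.308; ½·erfc(1.308) = 0.03217.
C = 6.8 × 0.03217 = 0.219 mg/L.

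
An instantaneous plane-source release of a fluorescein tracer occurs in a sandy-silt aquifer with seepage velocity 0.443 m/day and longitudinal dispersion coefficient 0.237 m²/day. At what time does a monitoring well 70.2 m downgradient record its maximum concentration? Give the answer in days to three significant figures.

For the 1D instantaneous-source solution, setting ∂C/∂t = 0 at fixed x gives v²t² + 2Dt − x² = 0, so t = (√(D² + v²x²) − D)/v².
√(D² + v²x²) = √(0.237² + 0.443² × 70.2²) = 31.10; v² = 0.196249.
t = (31.10 − 0.237)/0.196249 = 157 days (vs. the pure-advection estimate x/v = 158 d).

157 days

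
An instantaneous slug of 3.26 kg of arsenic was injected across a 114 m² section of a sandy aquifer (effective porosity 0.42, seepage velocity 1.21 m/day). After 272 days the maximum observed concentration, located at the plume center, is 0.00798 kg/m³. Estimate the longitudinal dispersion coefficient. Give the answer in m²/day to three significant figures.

At the plume center C_max = M/(n_e·A·√(4πDt)), so D = M²/(4πt·(n_e·A·C_max)²).
n_e·A·C_max = 0.42 × 114 × 0.00798 = 0.3821 kg/m.
D = 3.26²/(4π × 272 × 0.3821²) = 0.0213 m²/day.

0.0213 m²/day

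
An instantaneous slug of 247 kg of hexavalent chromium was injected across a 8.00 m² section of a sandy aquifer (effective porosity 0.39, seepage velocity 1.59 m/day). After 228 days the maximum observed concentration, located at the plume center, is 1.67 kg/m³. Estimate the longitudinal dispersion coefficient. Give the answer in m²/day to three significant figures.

0.784 m²/day

At the plume center C_max = M/(n_e·A·√(4πDt)), so D = M²/(4πt·(n_e·A·C_max)²).
n_e·A·C_max = 0.39 × 8.00 × 1.67 = 5.210 kg/m.
D = 247²/(4π × 228 × 5.210²) = 0.784 m²/day.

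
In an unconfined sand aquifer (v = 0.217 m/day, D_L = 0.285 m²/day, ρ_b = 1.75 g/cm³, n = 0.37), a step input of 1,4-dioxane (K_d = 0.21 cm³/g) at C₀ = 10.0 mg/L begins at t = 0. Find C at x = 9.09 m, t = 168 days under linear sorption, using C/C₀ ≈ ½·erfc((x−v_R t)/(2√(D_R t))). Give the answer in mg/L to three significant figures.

9.08 mg/L

Retardation factor R = 1 + ρ_b·K_d/n = 1 + 1.75 × 0.21/0.37 = 1.993.
Sorption retards both mechanisms: v_R = v/R = 0.1089 m/day, D_R = D/R = 0.1430 m²/day.
v_R·t = 0.1089 × 168 = 18.2952 m; 2√(D_R t) = 9.803 m; argument = (9.09 − 18.2952)/9.803 = -0.9390.
C = C₀ × ½·erfc(-0.9390) = 10.0 × 0.9079 = 9.08 mg/L.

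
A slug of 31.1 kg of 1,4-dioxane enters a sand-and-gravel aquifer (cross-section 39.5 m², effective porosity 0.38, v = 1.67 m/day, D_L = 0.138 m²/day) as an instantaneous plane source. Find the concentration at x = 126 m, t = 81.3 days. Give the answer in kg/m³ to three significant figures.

For an instantaneous plane source, C(x,t) = M/(n_e·A·√(4πDt)) · exp(−(x−vt)²/(4Dt)), with n_e·A the pore (flow) area.
Plume center vt = 1.67 × 81.3 = 135.771 m, so the well at 126 m is 9.771 m upgradient of the peak.
√(4πDt) = 11.87 m, giving peak height M/(n_e·A·√(4πDt)) = 31.1/(0.38 × 39.5 × 11.87) = 0.1746 kg/m³.
(x−vt)²/(4Dt) = (-9.771)²/(4 × 0.138 × 81.3) = 2.127; exp(−2.127) = 0.1192.
C = 0.1746 × 0.1192 = 0.0208 kg/m³.

0.0208 kg/m³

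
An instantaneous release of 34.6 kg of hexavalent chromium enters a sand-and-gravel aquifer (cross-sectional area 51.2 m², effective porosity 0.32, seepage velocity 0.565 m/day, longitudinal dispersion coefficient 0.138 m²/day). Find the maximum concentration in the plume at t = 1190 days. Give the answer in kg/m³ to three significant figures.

The peak of an instantaneous 1D plume sits at x = vt; there the Gaussian factor is 1 and C_max = M/(n_e·A·√(4πDt)), where n_e·A is the pore area the mass is dissolved in.
√(4πDt) = √(4π × 0.138 × 1190) = 45.43 m, so C_max = 34.6/(0.32 × 51.2 × 45.43) = 0.0465 kg/m³.

0.0465 kg/m³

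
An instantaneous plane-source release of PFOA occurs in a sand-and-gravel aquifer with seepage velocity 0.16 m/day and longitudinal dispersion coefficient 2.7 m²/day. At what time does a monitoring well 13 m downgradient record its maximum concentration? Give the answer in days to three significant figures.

27.7 days

For the 1D instantaneous-source solution, setting ∂C/∂t = 0 at fixed x gives v²t² + 2Dt − x² = 0, so t = (√(D² + v²x²) − D)/v².
√(D² + v²x²) = √(2.7² + 0.16² × 13²) = 3.408; v² = 0.0256.
t = (3.408 − 2.7)/0.0256 = 27.7 days (vs. the pure-advection estimate x/v = 81.2 d).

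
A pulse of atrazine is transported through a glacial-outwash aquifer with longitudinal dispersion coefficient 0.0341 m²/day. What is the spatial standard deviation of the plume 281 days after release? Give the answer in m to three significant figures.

4.38 m

Dispersive spreading gives a Gaussian with σ² = 2Dt; advection only shifts the center.
σ = √(2 × 0.0341 × 281) = 4.38 m.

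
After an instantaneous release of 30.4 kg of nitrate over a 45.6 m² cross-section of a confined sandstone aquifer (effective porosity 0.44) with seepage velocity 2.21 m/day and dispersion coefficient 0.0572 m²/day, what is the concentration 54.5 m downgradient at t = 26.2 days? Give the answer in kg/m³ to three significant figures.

For an instantaneous plane source, C(x,t) = M/(n_e·A·√(4πDt)) · exp(−(x−vt)²/(4Dt)), with n_e·A the pore (flow) area.
Plume center vt = 2.21 × 26.2 = 57.902 m, so the well at 54.5 m is 3.402 m upgradient of the peak.
√(4πDt) = 4.340 m, giving peak height M/(n_e·A·√(4πDt)) = 30.4/(0.44 × 45.6 × 4.340) = 0.3491 kg/m³.
(x−vt)²/(4Dt) = (-3.402)²/(4 × 0.0572 × 26.2) = 1.931; exp(−1.931) = 0.1450.
C = 0.3491 × 0.1450 = 0.0506 kg/m³.

0.0506 kg/m³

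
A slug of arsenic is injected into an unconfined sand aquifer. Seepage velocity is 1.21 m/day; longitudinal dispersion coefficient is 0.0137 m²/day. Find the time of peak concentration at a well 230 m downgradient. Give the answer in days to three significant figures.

190 days

For the 1D instantaneous-source solution, setting ∂C/∂t = 0 at fixed x gives v²t² + 2Dt − x² = 0, so t = (√(D² + v²x²) − D)/v².
√(D² + v²x²) = √(0.0137² + 1.21² × 230²) = 278.3; v² = 1.4641.
t = (278.3 − 0.0137)/1.4641 = 190 days (vs. the pure-advection estimate x/v = 190 d).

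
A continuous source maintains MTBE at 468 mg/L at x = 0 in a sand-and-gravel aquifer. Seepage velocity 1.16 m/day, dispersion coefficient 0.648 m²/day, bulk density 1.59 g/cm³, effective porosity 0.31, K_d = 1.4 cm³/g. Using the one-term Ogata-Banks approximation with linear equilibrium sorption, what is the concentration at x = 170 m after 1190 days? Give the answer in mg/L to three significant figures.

Retardation factor R = 1 + ρ_b·K_d/n = 1 + 1.59 × 1.4/0.31 = 8.181.
Sorption retards both mechanisms: v_R = v/R = 0.1418 m/day, D_R = D/R = 0.07921 m²/day.
v_R·t = 0.1418 × 1190 = 168.742 m; 2√(D_R t) = 19.42 m; argument = (170 − 168.742)/19.42 = 0.06478.
C = C₀ × ½·erfc(0.06478) = 468 × 0.4635 = 217 mg/L.

217 mg/L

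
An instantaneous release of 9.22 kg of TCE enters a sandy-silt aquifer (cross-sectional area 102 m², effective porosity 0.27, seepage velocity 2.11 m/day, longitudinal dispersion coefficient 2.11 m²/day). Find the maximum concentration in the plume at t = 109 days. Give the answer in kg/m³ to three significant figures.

0.00623 kg/m³

The peak of an instantaneous 1D plume sits at x = vt; there the Gaussian factor is 1 and C_max = M/(n_e·A·√(4πDt)), where n_e·A is the pore area the mass is dissolved in.
√(4πDt) = √(4π × 2.11 × 109) = 53.76 m, so C_max = 9.22/(0.27 × 102 × 53.76) = 0.00623 kg/m³.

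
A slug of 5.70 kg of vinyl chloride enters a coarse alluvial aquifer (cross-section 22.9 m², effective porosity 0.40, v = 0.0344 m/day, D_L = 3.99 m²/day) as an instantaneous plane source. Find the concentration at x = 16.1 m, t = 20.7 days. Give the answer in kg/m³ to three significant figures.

For an instantaneous plane source, C(x,t) = M/(n_e·A·√(4πDt)) · exp(−(x−vt)²/(4Dt)), with n_e·A the pore (flow) area.
Plume center vt = 0.0344 × 20.7 = 0.71208 m, so the well at 16.1 m is 15.38792 m downgradient of the peak.
√(4πDt) = 32.22 m, giving peak height M/(n_e·A·√(4πDt)) = 5.70/(0.40 × 22.9 × 32.22) = 0.01931 kg/m³.
(x−vt)²/(4Dt) = (15.38792)²/(4 × 3.99 × 20.7) = 0.7167; exp(−0.7167) = 0.4884.
C = 0.01931 × 0.4884 = 0.00943 kg/m³.

0.00943 kg/m³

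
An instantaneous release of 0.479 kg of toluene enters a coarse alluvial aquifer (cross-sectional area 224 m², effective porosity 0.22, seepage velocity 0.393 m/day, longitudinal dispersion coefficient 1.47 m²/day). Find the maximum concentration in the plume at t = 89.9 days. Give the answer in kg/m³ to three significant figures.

0.000239 kg/m³

The peak of an instantaneous 1D plume sits at x = vt; there the Gaussian factor is 1 and C_max = M/(n_e·A·√(4πDt)), where n_e·A is the pore area the mass is dissolved in.
√(4πDt) = √(4π × 1.47 × 89.9) = 40.75 m, so C_max = 0.479/(0.22 × 224 × 40.75) = 0.000239 kg/m³.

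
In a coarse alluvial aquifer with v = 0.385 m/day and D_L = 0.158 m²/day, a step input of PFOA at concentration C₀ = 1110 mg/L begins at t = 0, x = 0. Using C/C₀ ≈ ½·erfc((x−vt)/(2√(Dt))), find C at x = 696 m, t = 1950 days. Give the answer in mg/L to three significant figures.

1090 mg/L

For a continuous step input, C/C₀ ≈ ½·erfc((x−vt)/(2√(Dt))).
vt = 0.385 × 1950 = 750.75 m and 2√(Dt) = 2√(0.158 × 1950) = 35.11 m.
Argument (x−vt)/(2√(Dt)) = (696 − 750.75)/35.11 = -1.559; ½·erfc(-1.559) = 0.9863.
C = 1110 × 0.9863 = 1090 mg/L.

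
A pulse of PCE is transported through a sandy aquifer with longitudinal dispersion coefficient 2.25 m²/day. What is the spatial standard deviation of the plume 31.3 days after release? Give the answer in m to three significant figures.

Dispersive spreading gives a Gaussian with σ² = 2Dt; advection only shifts the center.
σ = √(2 × 2.25 × 31.3) = 11.9 m.

11.9 m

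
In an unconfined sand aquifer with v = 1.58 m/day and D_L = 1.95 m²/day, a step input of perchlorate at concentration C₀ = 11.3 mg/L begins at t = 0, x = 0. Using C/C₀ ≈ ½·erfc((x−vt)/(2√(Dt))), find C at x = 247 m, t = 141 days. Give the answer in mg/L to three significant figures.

1.70 mg/L

For a continuous step input, C/C₀ ≈ ½·erfc((x−vt)/(2√(Dt))).
vt = 1.58 × 141 = 222.78 m and 2√(Dt) = 2√(1.95 × 141) = 33.16 m.
Argument (x−vt)/(2√(Dt)) = (247 − 222.78)/33.16 = 0.7304; ½·erfc(0.7304) = 0.1508.
C = 11.3 × 0.1508 = 1.70 mg/L.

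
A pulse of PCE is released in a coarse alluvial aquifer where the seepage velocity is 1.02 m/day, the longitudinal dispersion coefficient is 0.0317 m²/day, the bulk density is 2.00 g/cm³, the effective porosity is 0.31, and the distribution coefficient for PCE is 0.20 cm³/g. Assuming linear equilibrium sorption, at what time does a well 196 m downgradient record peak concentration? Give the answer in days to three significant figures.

Retardation factor R = 1 + ρ_b·K_d/n = 1 + 2.00 × 0.20/0.31 = 2.290.
Sorption retards both mechanisms: v_R = v/R = 0.4454 m/day, D_R = D/R = 0.01384 m²/day.
Peak time from v_R²t² + 2D_R t − x² = 0: t = (√(D_R² + v_R²x²) − D_R)/v_R².
√(D_R² + v_R²x²) = √(0.01384² + 0.4454² × 196²) = 87.30; v_R² = 0.1984.
t = (87.30 − 0.01384)/0.1984 = 440 days.

440 days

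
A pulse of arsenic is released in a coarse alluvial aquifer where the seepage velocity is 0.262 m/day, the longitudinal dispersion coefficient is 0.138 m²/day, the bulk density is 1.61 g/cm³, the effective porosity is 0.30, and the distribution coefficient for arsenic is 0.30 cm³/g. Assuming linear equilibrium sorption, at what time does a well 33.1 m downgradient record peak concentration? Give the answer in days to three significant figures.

Retardation factor R = 1 + ρ_b·K_d/n = 1 + 1.61 × 0.30/0.30 = 2.610.
Sorption retards both mechanisms: v_R = v/R = 0.1004 m/day, D_R = D/R = 0.05287 m²/day.
Peak time from v_R²t² + 2D_R t − x² = 0: t = (√(D_R² + v_R²x²) − D_R)/v_R².
√(D_R² + v_R²x²) = √(0.05287² + 0.1004² × 33.1²) = 3.324; v_R² = 0.01008.
t = (3.324 − 0.05287)/0.01008 = 325 days.

325 days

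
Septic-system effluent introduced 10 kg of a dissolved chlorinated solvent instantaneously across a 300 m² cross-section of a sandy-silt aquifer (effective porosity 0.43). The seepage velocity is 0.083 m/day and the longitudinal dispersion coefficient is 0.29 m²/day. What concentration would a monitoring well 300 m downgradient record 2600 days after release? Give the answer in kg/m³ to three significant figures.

For an instantaneous plane source, C(x,t) = M/(n_e·A·√(4πDt)) · exp(−(x−vt)²/(4Dt)), with n_e·A the pore (flow) area.
Plume center vt = 0.083 × 2600 = 215.8 m, so the well at 300 m is 84.2 m downgradient of the peak.
√(4πDt) = 97.34 m, giving peak height M/(n_e·A·√(4πDt)) = 10/(0.43 × 300 × 97.34) = 0.0007964 kg/m³.
(x−vt)²/(4Dt) = (84.2)²/(4 × 0.29 × 2600) = 2.351; exp(−2.351) = 0.09527.
C = 0.0007964 × 0.09527 = 7.59e-05 kg/m³.

7.59e-05 kg/m³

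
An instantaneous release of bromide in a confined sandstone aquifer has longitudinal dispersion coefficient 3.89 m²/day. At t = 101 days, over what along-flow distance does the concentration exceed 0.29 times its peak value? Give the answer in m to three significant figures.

88.2 m

The plume is Gaussian with σ = √(2Dt) = √(2 × 3.89 × 101) = 28.03 m.
C/C_peak = exp(−Δx²/(2σ²)) = 0.29 ⇒ Δx = σ·√(−2 ln 0.29) = 28.03 × 1.573 = 44.09 m.
Width = 2Δx = 88.2 m.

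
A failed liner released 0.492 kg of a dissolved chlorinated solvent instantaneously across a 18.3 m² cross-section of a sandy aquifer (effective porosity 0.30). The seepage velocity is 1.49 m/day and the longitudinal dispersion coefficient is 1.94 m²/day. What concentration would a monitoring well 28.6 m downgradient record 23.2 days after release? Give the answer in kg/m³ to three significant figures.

0.00309 kg/m³

For an instantaneous plane source, C(x,t) = M/(n_e·A·√(4πDt)) · exp(−(x−vt)²/(4Dt)), with n_e·A the pore (flow) area.
Plume center vt = 1.49 × 23.2 = 34.568 m, so the well at 28.6 m is 5.968 m upgradient of the peak.
√(4πDt) = 23.78 m, giving peak height M/(n_e·A·√(4πDt)) = 0.492/(0.30 × 18.3 × 23.78) = 0.003769 kg/m³.
(x−vt)²/(4Dt) = (-5.968)²/(4 × 1.94 × 23.2) = 0.1978; exp(−0.1978) = 0.8205.
C = 0.003769 × 0.8205 = 0.00309 kg/m³.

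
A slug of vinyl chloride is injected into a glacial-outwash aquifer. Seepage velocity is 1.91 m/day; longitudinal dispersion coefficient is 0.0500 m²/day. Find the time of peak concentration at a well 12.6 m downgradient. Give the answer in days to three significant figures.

For the 1D instantaneous-source solution, setting ∂C/∂t = 0 at fixed x gives v²t² + 2Dt − x² = 0, so t = (√(D² + v²x²) − D)/v².
√(D² + v²x²) = √(0.0500² + 1.91² × 12.6²) = 24.07; v² = 3.6481.
t = (24.07 − 0.0500)/3.6481 = 6.58 days (vs. the pure-advection estimate x/v = 6.60 d).

6.58 days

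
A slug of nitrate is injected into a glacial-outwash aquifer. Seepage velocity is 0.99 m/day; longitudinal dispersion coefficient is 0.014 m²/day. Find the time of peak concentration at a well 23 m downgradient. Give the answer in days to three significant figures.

23.2 days

For the 1D instantaneous-source solution, setting ∂C/∂t = 0 at fixed x gives v²t² + 2Dt − x² = 0, so t = (√(D² + v²x²) − D)/v².
√(D² + v²x²) = √(0.014² + 0.99² × 23²) = 22.77; v² = 0.9801.
t = (22.77 − 0.014)/0.9801 = 23.2 days (vs. the pure-advection estimate x/v = 23.2 d).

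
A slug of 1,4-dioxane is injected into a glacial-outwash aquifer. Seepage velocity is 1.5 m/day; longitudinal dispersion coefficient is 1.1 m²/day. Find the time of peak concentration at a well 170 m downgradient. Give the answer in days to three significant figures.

113 days

For the 1D instantaneous-source solution, setting ∂C/∂t = 0 at fixed x gives v²t² + 2Dt − x² = 0, so t = (√(D² + v²x²) − D)/v².
√(D² + v²x²) = √(1.1² + 1.5² × 170²) = 255.0; v² = 2.25.
t = (255.0 − 1.1)/2.25 = 113 days (vs. the pure-advection estimate x/v = 113 d).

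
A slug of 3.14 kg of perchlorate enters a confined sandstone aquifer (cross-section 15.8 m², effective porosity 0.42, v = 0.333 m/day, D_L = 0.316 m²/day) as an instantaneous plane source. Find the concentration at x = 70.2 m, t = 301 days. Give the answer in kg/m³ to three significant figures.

For an instantaneous plane source, C(x,t) = M/(n_e·A·√(4πDt)) · exp(−(x−vt)²/(4Dt)), with n_e·A the pore (flow) area.
Plume center vt = 0.333 × 301 = 100.233 m, so the well at 70.2 m is 30.033 m upgradient of the peak.
√(4πDt) = 34.57 m, giving peak height M/(n_e·A·√(4πDt)) = 3.14/(0.42 × 15.8 × 34.57) = 0.01369 kg/m³.
(x−vt)²/(4Dt) = (-30.033)²/(4 × 0.316 × 301) = 2.371; exp(−2.371) = 0.09339.
C = 0.01369 × 0.09339 = 0.00128 kg/m³.

0.00128 kg/m³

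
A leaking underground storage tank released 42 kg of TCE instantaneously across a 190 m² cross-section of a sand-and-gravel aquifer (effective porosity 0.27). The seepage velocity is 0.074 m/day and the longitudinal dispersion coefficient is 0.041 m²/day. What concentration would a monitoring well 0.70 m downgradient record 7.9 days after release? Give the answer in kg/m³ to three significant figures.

For an instantaneous plane source, C(x,t) = M/(n_e·A·√(4πDt)) · exp(−(x−vt)²/(4Dt)), with n_e·A the pore (flow) area.
Plume center vt = 0.074 × 7.9 = 0.5846 m, so the well at 0.70 m is 0.1154 m downgradient of the peak.
√(4πDt) = 2.017 m, giving peak height M/(n_e·A·√(4πDt)) = 42/(0.27 × 190 × 2.017) = 0.4059 kg/m³.
(x−vt)²/(4Dt) = (0.1154)²/(4 × 0.041 × 7.9) = 0.01028; exp(−0.01028) = 0.9898.
C = 0.4059 × 0.9898 = 0.402 kg/m³.

0.402 kg/m³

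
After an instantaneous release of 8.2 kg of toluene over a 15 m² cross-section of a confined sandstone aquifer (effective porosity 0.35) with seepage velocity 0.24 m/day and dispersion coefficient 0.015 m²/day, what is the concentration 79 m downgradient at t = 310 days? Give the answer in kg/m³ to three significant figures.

0.0655 kg/m³

For an instantaneous plane source, C(x,t) = M/(n_e·A·√(4πDt)) · exp(−(x−vt)²/(4Dt)), with n_e·A the pore (flow) area.
Plume center vt = 0.24 × 310 = 74.4 m, so the well at 79 m is 4.6 m downgradient of the peak.
√(4πDt) = 7.644 m, giving peak height M/(n_e·A·√(4πDt)) = 8.2/(0.35 × 15 × 7.644) = 0.2043 kg/m³.
(x−vt)²/(4Dt) = (4.6)²/(4 × 0.015 × 310) = 1.138; exp(−1.138) = 0.3205.
C = 0.2043 × 0.3205 = 0.0655 kg/m³.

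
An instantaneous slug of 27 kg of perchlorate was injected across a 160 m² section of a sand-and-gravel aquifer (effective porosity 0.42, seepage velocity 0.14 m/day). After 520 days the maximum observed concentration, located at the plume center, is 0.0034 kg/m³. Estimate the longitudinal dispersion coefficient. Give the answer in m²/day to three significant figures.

At the plume center C_max = M/(n_e·A·√(4πDt)), so D = M²/(4πt·(n_e·A·C_max)²).
n_e·A·C_max = 0.42 × 160 × 0.0034 = 0.2285 kg/m.
D = 27²/(4π × 520 × 0.2285²) = 2.14 m²/day.

2.14 m²/day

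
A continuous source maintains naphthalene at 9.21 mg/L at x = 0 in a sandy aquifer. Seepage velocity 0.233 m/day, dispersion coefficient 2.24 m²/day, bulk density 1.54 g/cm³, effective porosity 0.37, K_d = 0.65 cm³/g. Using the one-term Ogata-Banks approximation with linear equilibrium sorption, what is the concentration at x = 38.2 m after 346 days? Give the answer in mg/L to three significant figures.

1.94 mg/L

Retardation factor R = 1 + ρ_b·K_d/n = 1 + 1.54 × 0.65/0.37 = 3.705.
Sorption retards both mechanisms: v_R = v/R = 0.06289 m/day, D_R = D/R = 0.6046 m²/day.
v_R·t = 0.06289 × 346 = 21.75994 m; 2√(D_R t) = 28.93 m; argument = (38.2 − 21.75994)/28.93 = 0.5683.
C = C₀ × ½·erfc(0.5683) = 9.21 × 0.2108 = 1.94 mg/L.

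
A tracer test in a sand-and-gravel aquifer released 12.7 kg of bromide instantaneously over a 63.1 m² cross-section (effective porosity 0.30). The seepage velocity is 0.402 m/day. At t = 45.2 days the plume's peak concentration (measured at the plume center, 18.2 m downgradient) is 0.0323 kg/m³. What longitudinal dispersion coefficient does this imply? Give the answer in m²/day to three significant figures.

At the plume center C_max = M/(n_e·A·√(4πDt)), so D = M²/(4πt·(n_e·A·C_max)²).
n_e·A·C_max = 0.30 × 63.1 × 0.0323 = 0.6114 kg/m.
D = 12.7²/(4π × 45.2 × 0.6114²) = 0.760 m²/day.

0.760 m²/day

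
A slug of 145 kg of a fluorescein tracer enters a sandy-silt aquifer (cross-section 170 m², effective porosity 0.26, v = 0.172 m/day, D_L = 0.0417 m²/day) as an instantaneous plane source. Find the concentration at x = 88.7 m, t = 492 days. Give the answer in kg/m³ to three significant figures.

0.167 kg/m³

For an instantaneous plane source, C(x,t) = M/(n_e·A·√(4πDt)) · exp(−(x−vt)²/(4Dt)), with n_e·A the pore (flow) area.
Plume center vt = 0.172 × 492 = 84.624 m, so the well at 88.7 m is 4.076 m downgradient of the peak.
√(4πDt) = 16.06 m, giving peak height M/(n_e·A·√(4πDt)) = 145/(0.26 × 170 × 16.06) = 0.2043 kg/m³.
(x−vt)²/(4Dt) = (4.076)²/(4 × 0.0417 × 492) = 0.2024; exp(−0.2024) = 0.8168.
C = 0.2043 × 0.8168 = 0.167 kg/m³.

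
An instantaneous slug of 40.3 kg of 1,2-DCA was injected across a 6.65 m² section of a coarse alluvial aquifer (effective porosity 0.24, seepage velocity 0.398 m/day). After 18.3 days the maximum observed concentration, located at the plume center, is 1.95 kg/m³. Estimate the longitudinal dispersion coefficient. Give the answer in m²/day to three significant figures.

0.729 m²/day

At the plume center C_max = M/(n_e·A·√(4πDt)), so D = M²/(4πt·(n_e·A·C_max)²).
n_e·A·C_max = 0.24 × 6.65 × 1.95 = 3.112 kg/m.
D = 40.3²/(4π × 18.3 × 3.112²) = 0.729 m²/day.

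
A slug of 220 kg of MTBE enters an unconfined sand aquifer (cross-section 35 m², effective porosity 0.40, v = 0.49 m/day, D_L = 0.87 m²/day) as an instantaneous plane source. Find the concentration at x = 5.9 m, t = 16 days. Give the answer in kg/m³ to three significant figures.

For an instantaneous plane source, C(x,t) = M/(n_e·A·√(4πDt)) · exp(−(x−vt)²/(4Dt)), with n_e·A the pore (flow) area.
Plume center vt = 0.49 × 16 = 7.84 m, so the well at 5.9 m is 1.94 m upgradient of the peak.
√(4πDt) = 13.23 m, giving peak height M/(n_e·A·√(4πDt)) = 220/(0.40 × 35 × 13.23) = 1.188 kg/m³.
(x−vt)²/(4Dt) = (-1.94)²/(4 × 0.87 × 16) = 0.06759; exp(−0.06759) = 0.9346.
C = 1.188 × 0.9346 = 1.11 kg/m³.

1.11 kg/m³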